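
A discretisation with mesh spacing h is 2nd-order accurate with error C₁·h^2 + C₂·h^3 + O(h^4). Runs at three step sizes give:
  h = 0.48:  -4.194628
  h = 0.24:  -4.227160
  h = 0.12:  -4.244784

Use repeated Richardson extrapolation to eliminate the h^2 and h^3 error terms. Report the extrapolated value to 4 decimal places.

First eliminate the h^2 term (factor 2^2 = 4):
  B₁ = (4·(-4.227160) − (-4.194628))/3 = -4.238004
  B₂ = (4·(-4.244784) − (-4.227160))/3 = -4.250659
Then eliminate the h^3 term (factor 2^3 = 8):
  (8·(-4.250659) − (-4.238004))/7 = -4.252467

-4.2525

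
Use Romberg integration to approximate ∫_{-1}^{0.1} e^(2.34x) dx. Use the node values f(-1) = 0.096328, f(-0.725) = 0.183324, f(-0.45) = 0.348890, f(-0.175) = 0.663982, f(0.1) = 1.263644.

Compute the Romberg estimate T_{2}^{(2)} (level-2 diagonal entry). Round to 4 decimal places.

T_{0}^{(0)} (trapezoid, 1 panel, h=1.1000): 0.747985
T_{1}^{(0)} (trapezoid, 2 panels, h=0.5500): 0.565882
T_{2}^{(0)} (trapezoid, 4 panels, h=0.2750): 0.515950
T_{1}^{(1)} = 0.565882 + (0.565882 − 0.747985)/3 = 0.505181
T_{2}^{(1)} = 0.515950 + (0.515950 − 0.565882)/3 = 0.499306
T_{2}^{(2)} = 0.499306 + (0.499306 − 0.505181)/15 = 0.498914

0.4989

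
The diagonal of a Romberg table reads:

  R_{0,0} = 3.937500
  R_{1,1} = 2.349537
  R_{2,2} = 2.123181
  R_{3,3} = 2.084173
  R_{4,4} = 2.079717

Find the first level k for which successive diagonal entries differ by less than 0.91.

|R_{1,1} − R_{0,0}| = 1.587963 ≥ 0.91
|R_{2,2} − R_{1,1}| = 0.226356 < 0.91

k = 2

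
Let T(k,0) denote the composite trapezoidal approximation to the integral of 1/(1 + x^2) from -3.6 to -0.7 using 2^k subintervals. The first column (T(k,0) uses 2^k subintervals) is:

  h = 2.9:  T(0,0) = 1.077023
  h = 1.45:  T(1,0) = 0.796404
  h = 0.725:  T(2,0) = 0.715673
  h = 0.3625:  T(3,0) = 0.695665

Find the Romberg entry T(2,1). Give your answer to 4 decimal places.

0.6888

T(2,1) = 0.715673 + (0.715673 − 0.796404)/3 = 0.688763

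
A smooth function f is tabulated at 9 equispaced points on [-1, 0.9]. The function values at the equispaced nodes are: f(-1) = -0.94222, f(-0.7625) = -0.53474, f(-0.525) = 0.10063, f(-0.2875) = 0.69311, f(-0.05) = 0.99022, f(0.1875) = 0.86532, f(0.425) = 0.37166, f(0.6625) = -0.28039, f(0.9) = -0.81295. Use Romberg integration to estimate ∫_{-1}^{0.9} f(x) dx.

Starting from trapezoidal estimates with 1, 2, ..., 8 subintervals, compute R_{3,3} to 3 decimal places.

0.328

R_{0,0} (trapezoid, 1 panel, h=1.9000): -1.66741
R_{1,0} (trapezoid, 2 panels, h=0.9500): 0.10700
R_{2,0} (trapezoid, 4 panels, h=0.4750): 0.27784
R_{3,0} (trapezoid, 8 panels, h=0.2375): 0.31545
R_{1,1} = 0.10700 + (0.10700 − (-1.66741))/3 = 0.69847
R_{2,1} = 0.27784 + (0.27784 − 0.10700)/3 = 0.33479
R_{3,1} = 0.31545 + (0.31545 − 0.27784)/3 = 0.32799
R_{2,2} = 0.33479 + (0.33479 − 0.69847)/15 = 0.31054
R_{3,2} = 0.32799 + (0.32799 − 0.33479)/15 = 0.32754
R_{3,3} = 0.32754 + (0.32754 − 0.31054)/63 = 0.32781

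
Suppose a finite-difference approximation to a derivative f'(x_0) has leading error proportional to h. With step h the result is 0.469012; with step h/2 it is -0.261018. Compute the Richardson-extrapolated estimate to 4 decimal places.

The leading error scales as h; refining by a factor of 2 reduces it by 2^1 = 2.
Extrapolated value = (2·A(h/2) − A(h)) / (2 − 1)
= (2·(-0.261018) − 0.469012) / 1
= -0.991048 / 1 = -0.991048

-0.9910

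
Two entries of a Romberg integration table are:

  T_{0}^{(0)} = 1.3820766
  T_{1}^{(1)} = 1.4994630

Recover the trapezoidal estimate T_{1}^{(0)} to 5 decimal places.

From T_{1}^{(1)} = (4·T_{1}^{(0)} − T_{0}^{(0)})/3, solve for T_{1}^{(0)}:
4·T_{1}^{(0)} = 3·1.4994630 + 1.3820766 = 5.8804656
T_{1}^{(0)} = 1.4701164

1.47012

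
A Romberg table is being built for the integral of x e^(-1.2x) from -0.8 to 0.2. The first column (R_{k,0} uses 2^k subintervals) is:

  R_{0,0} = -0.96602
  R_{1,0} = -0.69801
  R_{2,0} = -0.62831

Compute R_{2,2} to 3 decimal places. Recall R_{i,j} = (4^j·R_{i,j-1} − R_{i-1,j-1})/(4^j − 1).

Richardson extrapolation on the trapezoidal column (denominator 4−1=3):
R_{1,1} = -0.69801 + (-0.69801 − (-0.96602))/3 = -0.60867
R_{2,1} = (4·(-0.62831) − (-0.69801)) / 3 = -0.60508
R_{2,2} = (16·(-0.60508) − (-0.60867)) / 15 = -0.60484

-0.605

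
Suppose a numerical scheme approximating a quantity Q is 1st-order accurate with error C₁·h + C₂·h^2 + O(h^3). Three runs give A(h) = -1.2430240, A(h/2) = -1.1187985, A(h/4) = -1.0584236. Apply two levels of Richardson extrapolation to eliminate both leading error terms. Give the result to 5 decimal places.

First eliminate the h term (factor 2^1 = 2):
  B₁ = (2·(-1.1187985) − (-1.2430240))/1 = -0.9945730
  B₂ = (2·(-1.0584236) − (-1.1187985))/1 = -0.9980487
Then eliminate the h^2 term (factor 2^2 = 4):
  (4·(-0.9980487) − (-0.9945730))/3 = -0.9992073

-0.99921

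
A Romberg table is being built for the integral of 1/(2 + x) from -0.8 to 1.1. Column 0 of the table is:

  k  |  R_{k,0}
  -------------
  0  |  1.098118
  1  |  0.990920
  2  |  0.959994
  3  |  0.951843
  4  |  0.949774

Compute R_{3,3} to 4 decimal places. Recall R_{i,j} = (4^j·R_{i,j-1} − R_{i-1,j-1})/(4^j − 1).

R_{1,1} = (4·0.990920 − 1.098118) / 3 = 0.955187
R_{2,1} = 0.959994 + (0.959994 − 0.990920)/3 = 0.949685
R_{3,1} = 0.951843 + (0.951843 − 0.959994)/3 = 0.949126
R_{2,2} = (16·0.949685 − 0.955187) / 15 = 0.949318
R_{3,2} = 0.949126 + (0.949126 − 0.949685)/15 = 0.949089
R_{3,3} = (64·0.949089 − 0.949318) / 63 = 0.949085

0.9491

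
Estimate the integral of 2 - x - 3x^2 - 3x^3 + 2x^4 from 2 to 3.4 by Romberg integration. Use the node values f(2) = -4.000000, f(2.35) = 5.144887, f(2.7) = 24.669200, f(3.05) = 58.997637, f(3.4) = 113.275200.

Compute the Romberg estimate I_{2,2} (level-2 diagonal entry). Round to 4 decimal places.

48.4325

I_{0,0} (trapezoid, 1 panel, h=1.4000): 76.492640
I_{1,0} (trapezoid, 2 panels, h=0.7000): 55.514760
I_{2,0} (trapezoid, 4 panels, h=0.3500): 50.207263
I_{1,1} = 55.514760 + (55.514760 − 76.492640)/3 = 48.522133
I_{2,1} = 50.207263 + (50.207263 − 55.514760)/3 = 48.438097
I_{2,2} = 48.438097 + (48.438097 − 48.522133)/15 = 48.432495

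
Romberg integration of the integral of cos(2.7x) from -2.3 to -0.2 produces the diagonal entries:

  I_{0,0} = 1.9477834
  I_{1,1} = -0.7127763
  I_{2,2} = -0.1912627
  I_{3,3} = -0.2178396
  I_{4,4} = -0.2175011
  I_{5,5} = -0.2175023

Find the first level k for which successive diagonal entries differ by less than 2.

k = 2

|I_{1,1} − I_{0,0}| = 2.6605597 ≥ 2
|I_{2,2} − I_{1,1}| = 0.5215136 < 2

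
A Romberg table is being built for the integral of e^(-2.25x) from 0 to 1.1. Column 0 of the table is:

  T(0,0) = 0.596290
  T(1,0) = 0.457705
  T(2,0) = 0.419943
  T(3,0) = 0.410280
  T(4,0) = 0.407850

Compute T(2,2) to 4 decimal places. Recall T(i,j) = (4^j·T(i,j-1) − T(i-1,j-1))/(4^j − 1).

Richardson extrapolation on the trapezoidal column (denominator 4−1=3):
T(1,1) = 0.457705 + (0.457705 − 0.596290)/3 = 0.411510
T(2,1) = (4·0.419943 − 0.457705) / 3 = 0.407356
T(2,2) = 0.407356 + (0.407356 − 0.411510)/15 = 0.407079

0.4071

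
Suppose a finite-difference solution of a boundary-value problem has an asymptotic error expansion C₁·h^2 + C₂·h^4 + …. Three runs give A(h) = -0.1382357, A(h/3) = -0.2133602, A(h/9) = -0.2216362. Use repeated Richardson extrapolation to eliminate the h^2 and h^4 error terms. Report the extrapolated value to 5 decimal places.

First eliminate the h^2 term (factor 3^2 = 9):
  B₁ = (9·(-0.2133602) − (-0.1382357))/8 = -0.2227508
  B₂ = (9·(-0.2216362) − (-0.2133602))/8 = -0.2226707
Then eliminate the h^4 term (factor 3^4 = 81):
  (81·(-0.2226707) − (-0.2227508))/80 = -0.2226697

-0.22267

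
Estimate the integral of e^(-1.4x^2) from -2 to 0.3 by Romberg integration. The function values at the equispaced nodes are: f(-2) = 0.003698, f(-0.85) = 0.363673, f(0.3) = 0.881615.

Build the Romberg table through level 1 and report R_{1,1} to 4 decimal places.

R_{0,0} (trapezoid, 1 panel, h=2.3000): 1.018110
R_{1,0} (trapezoid, 2 panels, h=1.1500): 0.927279
R_{1,1} = 0.927279 + (0.927279 − 1.018110)/3 = 0.897002

0.8970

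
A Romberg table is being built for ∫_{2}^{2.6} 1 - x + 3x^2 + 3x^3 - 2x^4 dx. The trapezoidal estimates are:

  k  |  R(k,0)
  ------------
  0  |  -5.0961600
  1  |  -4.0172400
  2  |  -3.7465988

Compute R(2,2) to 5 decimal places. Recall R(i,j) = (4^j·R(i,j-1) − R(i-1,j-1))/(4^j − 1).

R(1,1) = -4.0172400 + (-4.0172400 − (-5.0961600))/3 = -3.6576000
R(2,1) = (4·(-3.7465988) − (-4.0172400)) / 3 = -3.6563851
R(2,2) = (16·(-3.6563851) − (-3.6576000)) / 15 = -3.6563041

-3.65630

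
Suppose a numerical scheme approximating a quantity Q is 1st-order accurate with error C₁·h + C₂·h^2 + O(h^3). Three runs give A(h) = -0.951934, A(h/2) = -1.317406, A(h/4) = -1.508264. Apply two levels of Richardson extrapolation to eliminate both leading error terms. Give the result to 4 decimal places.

First eliminate the h term (factor 2^1 = 2):
  B₁ = (2·(-1.317406) − (-0.951934))/1 = -1.682878
  B₂ = (2·(-1.508264) − (-1.317406))/1 = -1.699122
Then eliminate the h^2 term (factor 2^2 = 4):
  (4·(-1.699122) − (-1.682878))/3 = -1.704537

-1.7045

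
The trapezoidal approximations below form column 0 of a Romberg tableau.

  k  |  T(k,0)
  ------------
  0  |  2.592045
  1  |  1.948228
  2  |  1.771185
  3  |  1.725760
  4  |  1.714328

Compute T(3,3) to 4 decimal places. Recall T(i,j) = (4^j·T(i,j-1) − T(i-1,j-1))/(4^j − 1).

T(1,1) = 1.948228 + (1.948228 − 2.592045)/3 = 1.733622
T(2,1) = (4·1.771185 − 1.948228) / 3 = 1.712171
T(3,1) = (4·1.725760 − 1.771185) / 3 = 1.710618
T(2,2) = (16·1.712171 − 1.733622) / 15 = 1.710741
T(3,2) = (16·1.710618 − 1.712171) / 15 = 1.710514
T(3,3) = (64·1.710514 − 1.710741) / 63 = 1.710510

1.7105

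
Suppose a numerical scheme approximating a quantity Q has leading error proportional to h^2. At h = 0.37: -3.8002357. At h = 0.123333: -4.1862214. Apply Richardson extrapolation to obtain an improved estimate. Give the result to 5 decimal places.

-4.23447

The leading error scales as h^2; refining by a factor of 3 reduces it by 3^2 = 9.
Extrapolated value = (9·A(h/3) − A(h)) / (9 − 1)
= (9·(-4.1862214) − (-3.8002357)) / 8
= -33.8757569 / 8 = -4.2344696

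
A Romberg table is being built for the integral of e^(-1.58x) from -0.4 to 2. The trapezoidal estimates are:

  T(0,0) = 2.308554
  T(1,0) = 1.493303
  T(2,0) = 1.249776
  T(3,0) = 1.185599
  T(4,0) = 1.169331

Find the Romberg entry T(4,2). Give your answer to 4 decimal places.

1.1639

Richardson extrapolation on the trapezoidal column (denominator 4−1=3):
T(3,1) = 1.185599 + (1.185599 − 1.249776)/3 = 1.164207
T(4,1) = 1.169331 + (1.169331 − 1.185599)/3 = 1.163908
T(4,2) = (16·1.163908 − 1.164207) / 15 = 1.163888
(Column j=1 coincides with Simpson's rule on the same nodes.)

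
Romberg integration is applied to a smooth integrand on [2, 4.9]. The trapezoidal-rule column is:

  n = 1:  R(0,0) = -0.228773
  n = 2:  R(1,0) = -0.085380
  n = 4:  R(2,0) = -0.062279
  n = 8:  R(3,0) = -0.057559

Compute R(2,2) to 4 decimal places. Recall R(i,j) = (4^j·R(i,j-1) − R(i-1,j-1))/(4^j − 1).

R(1,1) = -0.085380 + (-0.085380 − (-0.228773))/3 = -0.037582
R(2,1) = -0.062279 + (-0.062279 − (-0.085380))/3 = -0.054579
R(2,2) = -0.054579 + (-0.054579 − (-0.037582))/15 = -0.055712

-0.0557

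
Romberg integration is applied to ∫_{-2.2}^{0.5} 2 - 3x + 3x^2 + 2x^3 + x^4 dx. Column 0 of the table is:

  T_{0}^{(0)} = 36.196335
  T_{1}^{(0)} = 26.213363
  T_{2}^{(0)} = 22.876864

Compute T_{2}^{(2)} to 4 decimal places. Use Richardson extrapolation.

T_{1}^{(1)} = 26.213363 + (26.213363 − 36.196335)/3 = 22.885706
T_{2}^{(1)} = (4·22.876864 − 26.213363) / 3 = 21.764698
T_{2}^{(2)} = 21.764698 + (21.764698 − 22.885706)/15 = 21.689964

21.6900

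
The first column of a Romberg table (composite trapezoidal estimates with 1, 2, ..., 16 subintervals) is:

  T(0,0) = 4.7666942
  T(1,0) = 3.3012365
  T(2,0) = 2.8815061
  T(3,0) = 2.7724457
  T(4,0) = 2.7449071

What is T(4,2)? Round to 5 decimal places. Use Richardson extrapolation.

Richardson extrapolation on the trapezoidal column (denominator 4−1=3):
T(3,1) = (4·2.7724457 − 2.8815061) / 3 = 2.7360922
T(4,1) = 2.7449071 + (2.7449071 − 2.7724457)/3 = 2.7357276
T(4,2) = (16·2.7357276 − 2.7360922) / 15 = 2.7357033

2.73570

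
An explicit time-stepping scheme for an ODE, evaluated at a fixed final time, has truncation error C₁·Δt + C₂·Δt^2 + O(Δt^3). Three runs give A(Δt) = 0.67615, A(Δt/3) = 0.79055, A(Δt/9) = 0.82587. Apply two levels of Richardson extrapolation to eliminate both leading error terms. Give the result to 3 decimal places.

0.843

First eliminate the Δt term (factor 3^1 = 3):
  B₁ = (3·0.79055 − 0.67615)/2 = 0.84775
  B₂ = (3·0.82587 − 0.79055)/2 = 0.84353
Then eliminate the Δt^2 term (factor 3^2 = 9):
  (9·0.84353 − 0.84775)/8 = 0.84300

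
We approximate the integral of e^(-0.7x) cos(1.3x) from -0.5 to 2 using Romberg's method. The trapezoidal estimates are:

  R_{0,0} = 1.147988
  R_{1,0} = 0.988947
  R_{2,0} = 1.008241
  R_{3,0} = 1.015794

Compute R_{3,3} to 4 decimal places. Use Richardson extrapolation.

1.0185

R_{1,1} = (4·0.988947 − 1.147988) / 3 = 0.935933
R_{2,1} = 1.008241 + (1.008241 − 0.988947)/3 = 1.014672
R_{3,1} = 1.015794 + (1.015794 − 1.008241)/3 = 1.018312
R_{2,2} = 1.014672 + (1.014672 − 0.935933)/15 = 1.019921
R_{3,2} = (16·1.018312 − 1.014672) / 15 = 1.018555
R_{3,3} = 1.018555 + (1.018555 − 1.019921)/63 = 1.018533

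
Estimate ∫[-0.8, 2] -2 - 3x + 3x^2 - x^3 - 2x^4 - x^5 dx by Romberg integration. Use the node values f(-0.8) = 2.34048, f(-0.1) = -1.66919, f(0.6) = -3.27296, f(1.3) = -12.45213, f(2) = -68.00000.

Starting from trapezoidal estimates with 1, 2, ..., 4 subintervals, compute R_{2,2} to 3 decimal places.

-29.580

R_{0,0} (trapezoid, 1 panel, h=2.8000): -91.92333
R_{1,0} (trapezoid, 2 panels, h=1.4000): -50.54381
R_{2,0} (trapezoid, 4 panels, h=0.7000): -35.15683
R_{1,1} = -50.54381 + (-50.54381 − (-91.92333))/3 = -36.75064
R_{2,1} = -35.15683 + (-35.15683 − (-50.54381))/3 = -30.02784
R_{2,2} = -30.02784 + (-30.02784 − (-36.75064))/15 = -29.57965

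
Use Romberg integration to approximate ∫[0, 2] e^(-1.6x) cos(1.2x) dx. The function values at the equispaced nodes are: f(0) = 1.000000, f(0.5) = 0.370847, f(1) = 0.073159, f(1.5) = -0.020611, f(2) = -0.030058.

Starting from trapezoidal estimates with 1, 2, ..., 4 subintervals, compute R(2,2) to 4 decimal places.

0.4194

R(0,0) (trapezoid, 1 panel, h=2.0000): 0.969942
R(1,0) (trapezoid, 2 panels, h=1.0000): 0.558130
R(2,0) (trapezoid, 4 panels, h=0.5000): 0.454183
R(1,1) = 0.558130 + (0.558130 − 0.969942)/3 = 0.420859
R(2,1) = 0.454183 + (0.454183 − 0.558130)/3 = 0.419534
R(2,2) = 0.419534 + (0.419534 − 0.420859)/15 = 0.419446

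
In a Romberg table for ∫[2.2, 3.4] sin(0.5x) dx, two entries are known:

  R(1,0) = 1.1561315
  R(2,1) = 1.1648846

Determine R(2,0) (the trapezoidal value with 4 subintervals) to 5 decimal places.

1.16270

From R(2,1) = (4·R(2,0) − R(1,0))/3, solve for R(2,0):
4·R(2,0) = 3·1.1648846 + 1.1561315 = 4.6507853
R(2,0) = 1.1626963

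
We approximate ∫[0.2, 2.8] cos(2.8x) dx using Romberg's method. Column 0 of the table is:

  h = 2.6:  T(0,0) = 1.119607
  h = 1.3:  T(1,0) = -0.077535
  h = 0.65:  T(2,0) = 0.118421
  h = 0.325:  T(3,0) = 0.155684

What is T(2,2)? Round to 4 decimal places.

0.2278

Richardson extrapolation on the trapezoidal column (denominator 4−1=3):
T(1,1) = -0.077535 + (-0.077535 − 1.119607)/3 = -0.476582
T(2,1) = 0.118421 + (0.118421 − (-0.077535))/3 = 0.183740
T(2,2) = 0.183740 + (0.183740 − (-0.476582))/15 = 0.227761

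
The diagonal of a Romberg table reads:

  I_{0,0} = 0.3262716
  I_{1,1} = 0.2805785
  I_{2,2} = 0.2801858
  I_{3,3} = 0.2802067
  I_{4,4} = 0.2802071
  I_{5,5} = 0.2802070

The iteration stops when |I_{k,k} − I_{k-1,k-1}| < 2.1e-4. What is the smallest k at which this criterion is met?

|I_{1,1} − I_{0,0}| = 0.0456931 ≥ 2.1e-4
|I_{2,2} − I_{1,1}| = 0.0003927 ≥ 2.1e-4
|I_{3,3} − I_{2,2}| = 0.0000209 < 2.1e-4

k = 3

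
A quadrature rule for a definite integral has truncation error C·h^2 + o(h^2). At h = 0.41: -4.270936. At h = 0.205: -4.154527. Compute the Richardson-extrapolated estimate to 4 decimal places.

-4.1157

Extrapolated value = (4·A(h/2) − A(h)) / (4 − 1)
= (4·(-4.154527) − (-4.270936)) / 3
= -12.347172 / 3 = -4.115724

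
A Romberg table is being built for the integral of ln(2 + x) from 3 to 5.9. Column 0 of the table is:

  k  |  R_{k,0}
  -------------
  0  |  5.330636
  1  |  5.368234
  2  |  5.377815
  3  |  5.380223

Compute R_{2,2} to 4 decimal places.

5.3810

Richardson extrapolation on the trapezoidal column (denominator 4−1=3):
R_{1,1} = (4·5.368234 − 5.330636) / 3 = 5.380767
R_{2,1} = 5.377815 + (5.377815 − 5.368234)/3 = 5.381009
R_{2,2} = (16·5.381009 − 5.380767) / 15 = 5.381025
(Column j=1 coincides with Simpson's rule on the same nodes.)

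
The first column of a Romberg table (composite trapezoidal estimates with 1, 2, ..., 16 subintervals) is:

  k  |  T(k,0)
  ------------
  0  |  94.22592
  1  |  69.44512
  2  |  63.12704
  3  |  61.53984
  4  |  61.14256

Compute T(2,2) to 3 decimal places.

61.010

Richardson extrapolation on the trapezoidal column (denominator 4−1=3):
T(1,1) = 69.44512 + (69.44512 − 94.22592)/3 = 61.18485
T(2,1) = 63.12704 + (63.12704 − 69.44512)/3 = 61.02101
T(2,2) = 61.02101 + (61.02101 − 61.18485)/15 = 61.01009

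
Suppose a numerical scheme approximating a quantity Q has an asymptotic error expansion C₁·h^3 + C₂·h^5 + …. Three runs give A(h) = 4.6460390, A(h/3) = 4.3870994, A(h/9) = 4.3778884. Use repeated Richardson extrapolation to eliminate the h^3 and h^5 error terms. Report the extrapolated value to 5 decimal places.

4.37754

First eliminate the h^3 term (factor 3^3 = 27):
  B₁ = (27·4.3870994 − 4.6460390)/26 = 4.3771402
  B₂ = (27·4.3778884 − 4.3870994)/26 = 4.3775341
Then eliminate the h^5 term (factor 3^5 = 243):
  (243·4.3775341 − 4.3771402)/242 = 4.3775357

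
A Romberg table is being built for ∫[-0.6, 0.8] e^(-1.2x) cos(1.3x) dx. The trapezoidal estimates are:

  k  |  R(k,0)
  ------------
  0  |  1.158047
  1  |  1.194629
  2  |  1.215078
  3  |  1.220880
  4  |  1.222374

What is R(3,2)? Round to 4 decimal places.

Richardson extrapolation on the trapezoidal column (denominator 4−1=3):
R(2,1) = (4·1.215078 − 1.194629) / 3 = 1.221894
R(3,1) = 1.220880 + (1.220880 − 1.215078)/3 = 1.222814
R(3,2) = 1.222814 + (1.222814 − 1.221894)/15 = 1.222875

1.2229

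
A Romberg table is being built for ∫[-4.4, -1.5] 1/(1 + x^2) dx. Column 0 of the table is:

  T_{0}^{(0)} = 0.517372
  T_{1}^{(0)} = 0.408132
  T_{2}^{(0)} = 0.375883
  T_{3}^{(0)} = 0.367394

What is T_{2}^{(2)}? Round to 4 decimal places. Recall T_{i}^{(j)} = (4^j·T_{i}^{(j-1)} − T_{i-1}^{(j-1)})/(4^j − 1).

T_{1}^{(1)} = 0.408132 + (0.408132 − 0.517372)/3 = 0.371719
T_{2}^{(1)} = 0.375883 + (0.375883 − 0.408132)/3 = 0.365133
T_{2}^{(2)} = 0.365133 + (0.365133 − 0.371719)/15 = 0.364694

0.3647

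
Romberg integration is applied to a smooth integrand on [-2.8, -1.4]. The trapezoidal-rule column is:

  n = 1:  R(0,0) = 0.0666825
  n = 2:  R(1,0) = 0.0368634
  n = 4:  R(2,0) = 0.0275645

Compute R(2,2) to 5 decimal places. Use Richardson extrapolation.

R(1,1) = 0.0368634 + (0.0368634 − 0.0666825)/3 = 0.0269237
R(2,1) = (4·0.0275645 − 0.0368634) / 3 = 0.0244649
R(2,2) = 0.0244649 + (0.0244649 − 0.0269237)/15 = 0.0243010

0.02430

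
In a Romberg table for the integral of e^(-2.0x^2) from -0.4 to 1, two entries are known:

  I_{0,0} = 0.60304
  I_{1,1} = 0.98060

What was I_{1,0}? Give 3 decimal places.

From I_{1,1} = (4·I_{1,0} − I_{0,0})/3, solve for I_{1,0}:
4·I_{1,0} = 3·0.98060 + 0.60304 = 3.54484
I_{1,0} = 0.88621

0.886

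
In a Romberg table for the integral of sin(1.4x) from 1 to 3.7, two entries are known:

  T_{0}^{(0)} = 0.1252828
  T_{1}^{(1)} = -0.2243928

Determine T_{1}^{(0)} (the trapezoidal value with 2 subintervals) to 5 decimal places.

From T_{1}^{(1)} = (4·T_{1}^{(0)} − T_{0}^{(0)})/3, solve for T_{1}^{(0)}:
4·T_{1}^{(0)} = 3·(-0.2243928) + 0.1252828 = -0.5478956
T_{1}^{(0)} = -0.1369739

-0.13697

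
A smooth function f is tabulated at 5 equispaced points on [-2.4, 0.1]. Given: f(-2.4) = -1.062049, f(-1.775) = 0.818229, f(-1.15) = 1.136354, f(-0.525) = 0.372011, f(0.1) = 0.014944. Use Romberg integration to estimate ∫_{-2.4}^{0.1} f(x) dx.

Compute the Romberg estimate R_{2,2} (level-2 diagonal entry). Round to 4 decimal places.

R_{0,0} (trapezoid, 1 panel, h=2.5000): -1.308881
R_{1,0} (trapezoid, 2 panels, h=1.2500): 0.766002
R_{2,0} (trapezoid, 4 panels, h=0.6250): 1.126901
R_{1,1} = 0.766002 + (0.766002 − (-1.308881))/3 = 1.457630
R_{2,1} = 1.126901 + (1.126901 − 0.766002)/3 = 1.247201
R_{2,2} = 1.247201 + (1.247201 − 1.457630)/15 = 1.233172

1.2332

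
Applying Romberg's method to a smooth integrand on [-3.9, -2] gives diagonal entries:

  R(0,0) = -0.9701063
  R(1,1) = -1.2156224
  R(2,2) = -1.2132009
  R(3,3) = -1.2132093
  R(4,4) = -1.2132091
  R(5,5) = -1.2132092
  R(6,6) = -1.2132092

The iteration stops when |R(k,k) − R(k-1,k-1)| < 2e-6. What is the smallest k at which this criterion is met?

k = 4

|R(1,1) − R(0,0)| = 0.2455161 ≥ 2e-6
|R(2,2) − R(1,1)| = 0.0024215 ≥ 2e-6
|R(3,3) − R(2,2)| = 0.0000084 ≥ 2e-6
|R(4,4) − R(3,3)| = 0.0000002 < 2e-6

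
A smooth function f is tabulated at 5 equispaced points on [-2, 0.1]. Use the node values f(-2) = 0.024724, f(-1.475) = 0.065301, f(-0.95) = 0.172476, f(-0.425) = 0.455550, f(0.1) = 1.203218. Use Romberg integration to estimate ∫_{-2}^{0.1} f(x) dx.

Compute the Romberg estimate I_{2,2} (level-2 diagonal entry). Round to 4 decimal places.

I_{0,0} (trapezoid, 1 panel, h=2.1000): 1.289339
I_{1,0} (trapezoid, 2 panels, h=1.0500): 0.825769
I_{2,0} (trapezoid, 4 panels, h=0.5250): 0.686331
I_{1,1} = 0.825769 + (0.825769 − 1.289339)/3 = 0.671246
I_{2,1} = 0.686331 + (0.686331 − 0.825769)/3 = 0.639852
I_{2,2} = 0.639852 + (0.639852 − 0.671246)/15 = 0.637759

0.6378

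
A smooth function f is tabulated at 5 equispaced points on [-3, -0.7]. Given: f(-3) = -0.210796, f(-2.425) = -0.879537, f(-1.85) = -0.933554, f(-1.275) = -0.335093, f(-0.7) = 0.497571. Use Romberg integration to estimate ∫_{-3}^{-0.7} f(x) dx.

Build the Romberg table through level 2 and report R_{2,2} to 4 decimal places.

R_{0,0} (trapezoid, 1 panel, h=2.3000): 0.329791
R_{1,0} (trapezoid, 2 panels, h=1.1500): -0.908691
R_{2,0} (trapezoid, 4 panels, h=0.5750): -1.152758
R_{1,1} = -0.908691 + (-0.908691 − 0.329791)/3 = -1.321518
R_{2,1} = -1.152758 + (-1.152758 − (-0.908691))/3 = -1.234114
R_{2,2} = -1.234114 + (-1.234114 − (-1.321518))/15 = -1.228287

-1.2283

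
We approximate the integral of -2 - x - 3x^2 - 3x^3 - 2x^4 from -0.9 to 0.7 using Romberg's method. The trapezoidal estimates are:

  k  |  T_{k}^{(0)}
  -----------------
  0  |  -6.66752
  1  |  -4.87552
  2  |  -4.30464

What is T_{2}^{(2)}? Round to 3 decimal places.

-4.103

Richardson extrapolation on the trapezoidal column (denominator 4−1=3):
T_{1}^{(1)} = -4.87552 + (-4.87552 − (-6.66752))/3 = -4.27819
T_{2}^{(1)} = (4·(-4.30464) − (-4.87552)) / 3 = -4.11435
T_{2}^{(2)} = -4.11435 + (-4.11435 − (-4.27819))/15 = -4.10343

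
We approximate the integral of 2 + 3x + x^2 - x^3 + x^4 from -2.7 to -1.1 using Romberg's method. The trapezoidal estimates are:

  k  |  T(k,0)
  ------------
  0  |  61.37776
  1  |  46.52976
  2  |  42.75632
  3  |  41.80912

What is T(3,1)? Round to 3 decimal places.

41.493

Richardson extrapolation on the trapezoidal column (denominator 4−1=3):
T(3,1) = (4·41.80912 − 42.75632) / 3 = 41.49339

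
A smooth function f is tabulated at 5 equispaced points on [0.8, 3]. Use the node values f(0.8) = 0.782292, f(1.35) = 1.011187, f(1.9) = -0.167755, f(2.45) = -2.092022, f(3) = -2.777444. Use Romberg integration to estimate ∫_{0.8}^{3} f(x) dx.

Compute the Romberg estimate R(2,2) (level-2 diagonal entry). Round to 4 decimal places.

R(0,0) (trapezoid, 1 panel, h=2.2000): -2.194667
R(1,0) (trapezoid, 2 panels, h=1.1000): -1.281864
R(2,0) (trapezoid, 4 panels, h=0.5500): -1.235391
R(1,1) = -1.281864 + (-1.281864 − (-2.194667))/3 = -0.977596
R(2,1) = -1.235391 + (-1.235391 − (-1.281864))/3 = -1.219900
R(2,2) = -1.219900 + (-1.219900 − (-0.977596))/15 = -1.236054

-1.2361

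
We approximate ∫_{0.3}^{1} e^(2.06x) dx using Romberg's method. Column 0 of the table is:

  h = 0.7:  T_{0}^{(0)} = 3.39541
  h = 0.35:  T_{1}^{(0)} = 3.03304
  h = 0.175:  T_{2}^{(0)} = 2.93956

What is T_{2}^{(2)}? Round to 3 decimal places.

T_{1}^{(1)} = (4·3.03304 − 3.39541) / 3 = 2.91225
T_{2}^{(1)} = 2.93956 + (2.93956 − 3.03304)/3 = 2.90840
T_{2}^{(2)} = 2.90840 + (2.90840 − 2.91225)/15 = 2.90814

2.908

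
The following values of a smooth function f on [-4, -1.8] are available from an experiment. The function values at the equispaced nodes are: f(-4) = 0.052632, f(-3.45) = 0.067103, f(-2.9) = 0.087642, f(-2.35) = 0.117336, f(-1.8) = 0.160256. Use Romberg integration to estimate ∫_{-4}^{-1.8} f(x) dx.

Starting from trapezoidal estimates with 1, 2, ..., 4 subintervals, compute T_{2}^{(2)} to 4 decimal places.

T_{0}^{(0)} (trapezoid, 1 panel, h=2.2000): 0.234177
T_{1}^{(0)} (trapezoid, 2 panels, h=1.1000): 0.213495
T_{2}^{(0)} (trapezoid, 4 panels, h=0.5500): 0.208189
T_{1}^{(1)} = 0.213495 + (0.213495 − 0.234177)/3 = 0.206601
T_{2}^{(1)} = 0.208189 + (0.208189 − 0.213495)/3 = 0.206420
T_{2}^{(2)} = 0.206420 + (0.206420 − 0.206601)/15 = 0.206408

0.2064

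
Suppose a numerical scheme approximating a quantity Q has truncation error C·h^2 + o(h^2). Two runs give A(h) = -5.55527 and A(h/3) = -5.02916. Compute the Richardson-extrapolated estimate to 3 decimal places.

The leading error scales as h^2; refining by a factor of 3 reduces it by 3^2 = 9.
Extrapolated value = (9·A(h/3) − A(h)) / (9 − 1)
= (9·(-5.02916) − (-5.55527)) / 8
= -39.70717 / 8 = -4.96340

-4.963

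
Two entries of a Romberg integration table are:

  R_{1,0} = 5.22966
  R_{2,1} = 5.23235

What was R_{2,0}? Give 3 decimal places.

From R_{2,1} = (4·R_{2,0} − R_{1,0})/3, solve for R_{2,0}:
4·R_{2,0} = 3·5.23235 + 5.22966 = 20.92671
R_{2,0} = 5.23168

5.232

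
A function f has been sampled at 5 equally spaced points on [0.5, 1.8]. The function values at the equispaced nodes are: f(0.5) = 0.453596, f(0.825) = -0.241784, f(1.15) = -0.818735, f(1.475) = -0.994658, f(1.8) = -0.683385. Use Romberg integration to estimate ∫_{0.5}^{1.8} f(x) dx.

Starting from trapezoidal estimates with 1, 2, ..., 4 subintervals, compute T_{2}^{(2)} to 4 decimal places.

T_{0}^{(0)} (trapezoid, 1 panel, h=1.3000): -0.149363
T_{1}^{(0)} (trapezoid, 2 panels, h=0.6500): -0.606859
T_{2}^{(0)} (trapezoid, 4 panels, h=0.3250): -0.705273
T_{1}^{(1)} = -0.606859 + (-0.606859 − (-0.149363))/3 = -0.759358
T_{2}^{(1)} = -0.705273 + (-0.705273 − (-0.606859))/3 = -0.738078
T_{2}^{(2)} = -0.738078 + (-0.738078 − (-0.759358))/15 = -0.736659

-0.7367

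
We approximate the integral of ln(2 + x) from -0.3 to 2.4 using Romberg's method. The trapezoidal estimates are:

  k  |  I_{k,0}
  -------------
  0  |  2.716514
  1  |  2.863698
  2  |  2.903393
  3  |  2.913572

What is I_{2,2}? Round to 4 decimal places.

2.9169

Richardson extrapolation on the trapezoidal column (denominator 4−1=3):
I_{1,1} = 2.863698 + (2.863698 − 2.716514)/3 = 2.912759
I_{2,1} = (4·2.903393 − 2.863698) / 3 = 2.916625
I_{2,2} = (16·2.916625 − 2.912759) / 15 = 2.916883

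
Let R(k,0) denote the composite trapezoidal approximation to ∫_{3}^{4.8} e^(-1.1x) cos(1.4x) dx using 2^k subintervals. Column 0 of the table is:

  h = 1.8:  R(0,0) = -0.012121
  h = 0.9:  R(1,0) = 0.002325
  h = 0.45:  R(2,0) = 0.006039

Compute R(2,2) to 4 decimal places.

0.0073

Richardson extrapolation on the trapezoidal column (denominator 4−1=3):
R(1,1) = (4·0.002325 − (-0.012121)) / 3 = 0.007140
R(2,1) = (4·0.006039 − 0.002325) / 3 = 0.007277
R(2,2) = (16·0.007277 − 0.007140) / 15 = 0.007286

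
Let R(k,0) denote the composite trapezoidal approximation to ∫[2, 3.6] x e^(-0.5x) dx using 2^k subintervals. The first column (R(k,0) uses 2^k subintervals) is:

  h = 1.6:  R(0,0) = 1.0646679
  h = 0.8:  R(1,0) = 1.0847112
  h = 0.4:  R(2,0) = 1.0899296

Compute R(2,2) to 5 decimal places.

1.09169

R(1,1) = 1.0847112 + (1.0847112 − 1.0646679)/3 = 1.0913923
R(2,1) = 1.0899296 + (1.0899296 − 1.0847112)/3 = 1.0916691
R(2,2) = 1.0916691 + (1.0916691 − 1.0913923)/15 = 1.0916876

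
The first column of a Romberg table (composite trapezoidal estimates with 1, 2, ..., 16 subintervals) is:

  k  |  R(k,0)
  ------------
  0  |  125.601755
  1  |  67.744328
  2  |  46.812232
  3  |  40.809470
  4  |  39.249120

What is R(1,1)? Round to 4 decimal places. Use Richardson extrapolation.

48.4585

R(1,1) = (4·67.744328 − 125.601755) / 3 = 48.458519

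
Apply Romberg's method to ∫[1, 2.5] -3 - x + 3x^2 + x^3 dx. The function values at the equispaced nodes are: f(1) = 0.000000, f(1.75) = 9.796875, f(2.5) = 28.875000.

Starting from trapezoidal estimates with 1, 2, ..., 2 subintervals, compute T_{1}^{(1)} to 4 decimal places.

17.0156

T_{0}^{(0)} (trapezoid, 1 panel, h=1.5000): 21.656250
T_{1}^{(0)} (trapezoid, 2 panels, h=0.7500): 18.175781
T_{1}^{(1)} = 18.175781 + (18.175781 − 21.656250)/3 = 17.015625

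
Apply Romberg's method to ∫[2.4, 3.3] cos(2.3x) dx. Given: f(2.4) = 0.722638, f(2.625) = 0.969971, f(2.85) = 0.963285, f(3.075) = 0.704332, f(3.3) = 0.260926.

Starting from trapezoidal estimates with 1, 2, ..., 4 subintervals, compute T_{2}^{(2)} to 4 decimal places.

0.7202

T_{0}^{(0)} (trapezoid, 1 panel, h=0.9000): 0.442604
T_{1}^{(0)} (trapezoid, 2 panels, h=0.4500): 0.654780
T_{2}^{(0)} (trapezoid, 4 panels, h=0.2250): 0.704108
T_{1}^{(1)} = 0.654780 + (0.654780 − 0.442604)/3 = 0.725505
T_{2}^{(1)} = 0.704108 + (0.704108 − 0.654780)/3 = 0.720551
T_{2}^{(2)} = 0.720551 + (0.720551 − 0.725505)/15 = 0.720221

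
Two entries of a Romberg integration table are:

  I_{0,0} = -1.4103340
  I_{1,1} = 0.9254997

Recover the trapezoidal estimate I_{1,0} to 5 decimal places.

From I_{1,1} = (4·I_{1,0} − I_{0,0})/3, solve for I_{1,0}:
4·I_{1,0} = 3·0.9254997 + (-1.4103340) = 1.3661651
I_{1,0} = 0.3415413

0.34154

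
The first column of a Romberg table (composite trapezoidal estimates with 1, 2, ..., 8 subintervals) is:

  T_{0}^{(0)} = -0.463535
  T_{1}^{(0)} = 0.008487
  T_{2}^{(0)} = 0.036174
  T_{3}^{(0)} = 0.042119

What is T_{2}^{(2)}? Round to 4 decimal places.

0.0374

T_{1}^{(1)} = (4·0.008487 − (-0.463535)) / 3 = 0.165828
T_{2}^{(1)} = 0.036174 + (0.036174 − 0.008487)/3 = 0.045403
T_{2}^{(2)} = 0.045403 + (0.045403 − 0.165828)/15 = 0.037375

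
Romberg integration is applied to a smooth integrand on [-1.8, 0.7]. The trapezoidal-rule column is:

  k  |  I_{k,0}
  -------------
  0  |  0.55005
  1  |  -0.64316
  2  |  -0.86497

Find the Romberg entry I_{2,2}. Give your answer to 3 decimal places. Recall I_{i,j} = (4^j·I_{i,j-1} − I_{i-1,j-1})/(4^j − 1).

-0.932

I_{1,1} = (4·(-0.64316) − 0.55005) / 3 = -1.04090
I_{2,1} = -0.86497 + (-0.86497 − (-0.64316))/3 = -0.93891
I_{2,2} = (16·(-0.93891) − (-1.04090)) / 15 = -0.93211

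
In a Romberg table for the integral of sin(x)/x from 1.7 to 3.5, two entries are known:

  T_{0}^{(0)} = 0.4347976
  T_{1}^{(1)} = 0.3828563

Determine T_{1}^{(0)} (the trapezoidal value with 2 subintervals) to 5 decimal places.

From T_{1}^{(1)} = (4·T_{1}^{(0)} − T_{0}^{(0)})/3, solve for T_{1}^{(0)}:
4·T_{1}^{(0)} = 3·0.3828563 + 0.4347976 = 1.5833665
T_{1}^{(0)} = 0.3958416

0.39584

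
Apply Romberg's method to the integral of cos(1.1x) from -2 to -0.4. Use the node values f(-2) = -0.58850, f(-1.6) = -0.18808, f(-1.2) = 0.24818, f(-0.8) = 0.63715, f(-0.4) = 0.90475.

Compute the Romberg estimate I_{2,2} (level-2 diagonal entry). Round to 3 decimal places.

0.348

I_{0,0} (trapezoid, 1 panel, h=1.6000): 0.25300
I_{1,0} (trapezoid, 2 panels, h=0.8000): 0.32504
I_{2,0} (trapezoid, 4 panels, h=0.4000): 0.34215
I_{1,1} = 0.32504 + (0.32504 − 0.25300)/3 = 0.34905
I_{2,1} = 0.34215 + (0.34215 − 0.32504)/3 = 0.34785
I_{2,2} = 0.34785 + (0.34785 − 0.34905)/15 = 0.34777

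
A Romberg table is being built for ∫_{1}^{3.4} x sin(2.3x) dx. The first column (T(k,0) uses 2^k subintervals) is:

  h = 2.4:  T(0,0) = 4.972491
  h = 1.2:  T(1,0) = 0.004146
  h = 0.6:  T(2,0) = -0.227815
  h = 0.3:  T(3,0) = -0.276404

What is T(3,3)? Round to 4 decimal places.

T(1,1) = 0.004146 + (0.004146 − 4.972491)/3 = -1.651969
T(2,1) = -0.227815 + (-0.227815 − 0.004146)/3 = -0.305135
T(3,1) = -0.276404 + (-0.276404 − (-0.227815))/3 = -0.292600
T(2,2) = -0.305135 + (-0.305135 − (-1.651969))/15 = -0.215346
T(3,2) = -0.292600 + (-0.292600 − (-0.305135))/15 = -0.291764
T(3,3) = (64·(-0.291764) − (-0.215346)) / 63 = -0.292977
(Column j=1 coincides with Simpson's rule on the same nodes.)

-0.2930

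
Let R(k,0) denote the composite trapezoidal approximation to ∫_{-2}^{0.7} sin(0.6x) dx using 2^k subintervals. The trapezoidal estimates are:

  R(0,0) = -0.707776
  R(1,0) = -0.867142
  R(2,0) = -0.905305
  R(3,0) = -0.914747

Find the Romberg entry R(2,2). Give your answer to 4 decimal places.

Richardson extrapolation on the trapezoidal column (denominator 4−1=3):
R(1,1) = -0.867142 + (-0.867142 − (-0.707776))/3 = -0.920264
R(2,1) = -0.905305 + (-0.905305 − (-0.867142))/3 = -0.918026
R(2,2) = (16·(-0.918026) − (-0.920264)) / 15 = -0.917877

-0.9179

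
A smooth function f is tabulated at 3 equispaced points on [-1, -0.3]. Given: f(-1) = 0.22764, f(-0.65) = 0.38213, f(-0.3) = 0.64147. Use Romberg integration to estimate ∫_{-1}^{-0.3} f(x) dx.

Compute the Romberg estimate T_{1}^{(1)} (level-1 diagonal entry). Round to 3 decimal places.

T_{0}^{(0)} (trapezoid, 1 panel, h=0.7000): 0.30419
T_{1}^{(0)} (trapezoid, 2 panels, h=0.3500): 0.28584
T_{1}^{(1)} = 0.28584 + (0.28584 − 0.30419)/3 = 0.27972

0.280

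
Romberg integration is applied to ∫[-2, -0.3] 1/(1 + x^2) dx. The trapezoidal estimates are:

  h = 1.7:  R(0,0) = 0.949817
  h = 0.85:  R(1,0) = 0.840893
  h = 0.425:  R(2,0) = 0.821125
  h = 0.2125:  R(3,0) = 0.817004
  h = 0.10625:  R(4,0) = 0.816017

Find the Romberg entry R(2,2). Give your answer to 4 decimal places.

0.8152

Richardson extrapolation on the trapezoidal column (denominator 4−1=3):
R(1,1) = 0.840893 + (0.840893 − 0.949817)/3 = 0.804585
R(2,1) = (4·0.821125 − 0.840893) / 3 = 0.814536
R(2,2) = 0.814536 + (0.814536 − 0.804585)/15 = 0.815199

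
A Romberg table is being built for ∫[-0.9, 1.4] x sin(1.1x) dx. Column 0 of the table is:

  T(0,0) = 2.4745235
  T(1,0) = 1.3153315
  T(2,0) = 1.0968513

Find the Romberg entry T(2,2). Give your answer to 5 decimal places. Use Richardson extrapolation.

1.03036

T(1,1) = 1.3153315 + (1.3153315 − 2.4745235)/3 = 0.9289342
T(2,1) = (4·1.0968513 − 1.3153315) / 3 = 1.0240246
T(2,2) = (16·1.0240246 − 0.9289342) / 15 = 1.0303640
(Column j=1 coincides with Simpson's rule on the same nodes.)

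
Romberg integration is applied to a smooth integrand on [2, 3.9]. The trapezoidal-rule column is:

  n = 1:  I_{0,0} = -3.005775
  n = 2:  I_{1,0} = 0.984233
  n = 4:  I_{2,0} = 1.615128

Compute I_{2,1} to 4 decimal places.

I_{2,1} = (4·1.615128 − 0.984233) / 3 = 1.825426
(Column j=1 coincides with Simpson's rule on the same nodes.)

1.8254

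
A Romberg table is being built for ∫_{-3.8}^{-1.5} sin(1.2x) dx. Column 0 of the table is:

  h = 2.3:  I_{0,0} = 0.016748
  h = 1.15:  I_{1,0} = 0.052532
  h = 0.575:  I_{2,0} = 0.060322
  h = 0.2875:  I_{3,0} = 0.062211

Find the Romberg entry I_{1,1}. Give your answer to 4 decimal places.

I_{1,1} = (4·0.052532 − 0.016748) / 3 = 0.064460

0.0645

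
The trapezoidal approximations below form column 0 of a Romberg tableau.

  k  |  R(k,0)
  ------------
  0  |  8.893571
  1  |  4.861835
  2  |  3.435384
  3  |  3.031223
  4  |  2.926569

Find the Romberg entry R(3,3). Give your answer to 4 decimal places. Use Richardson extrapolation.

R(1,1) = 4.861835 + (4.861835 − 8.893571)/3 = 3.517923
R(2,1) = 3.435384 + (3.435384 − 4.861835)/3 = 2.959900
R(3,1) = 3.031223 + (3.031223 − 3.435384)/3 = 2.896503
R(2,2) = 2.959900 + (2.959900 − 3.517923)/15 = 2.922698
R(3,2) = 2.896503 + (2.896503 − 2.959900)/15 = 2.892277
R(3,3) = (64·2.892277 − 2.922698) / 63 = 2.891794

2.8918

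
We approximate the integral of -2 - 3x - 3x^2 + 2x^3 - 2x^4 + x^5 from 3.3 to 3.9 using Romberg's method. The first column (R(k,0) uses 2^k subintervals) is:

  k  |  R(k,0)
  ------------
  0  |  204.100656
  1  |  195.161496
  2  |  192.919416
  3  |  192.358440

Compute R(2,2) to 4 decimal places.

Richardson extrapolation on the trapezoidal column (denominator 4−1=3):
R(1,1) = (4·195.161496 − 204.100656) / 3 = 192.181776
R(2,1) = (4·192.919416 − 195.161496) / 3 = 192.172056
R(2,2) = (16·192.172056 − 192.181776) / 15 = 192.171408

192.1714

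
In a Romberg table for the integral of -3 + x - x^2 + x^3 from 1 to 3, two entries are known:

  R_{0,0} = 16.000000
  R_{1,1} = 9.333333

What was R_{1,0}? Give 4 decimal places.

From R_{1,1} = (4·R_{1,0} − R_{0,0})/3, solve for R_{1,0}:
4·R_{1,0} = 3·9.333333 + 16.000000 = 43.999999
R_{1,0} = 11.000000

11.0000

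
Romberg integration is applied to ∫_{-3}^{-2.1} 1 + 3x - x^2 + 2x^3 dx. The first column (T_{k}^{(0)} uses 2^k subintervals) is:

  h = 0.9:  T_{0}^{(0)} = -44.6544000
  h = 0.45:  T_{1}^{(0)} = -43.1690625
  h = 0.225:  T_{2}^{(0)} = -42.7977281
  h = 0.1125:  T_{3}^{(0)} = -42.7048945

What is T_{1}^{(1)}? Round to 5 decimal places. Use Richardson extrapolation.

-42.67395

Richardson extrapolation on the trapezoidal column (denominator 4−1=3):
T_{1}^{(1)} = -43.1690625 + (-43.1690625 − (-44.6544000))/3 = -42.6739500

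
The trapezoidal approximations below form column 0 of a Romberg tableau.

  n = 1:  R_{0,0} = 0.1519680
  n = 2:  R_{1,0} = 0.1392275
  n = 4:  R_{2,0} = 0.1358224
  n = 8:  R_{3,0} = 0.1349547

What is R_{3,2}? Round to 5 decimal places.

0.13466

R_{2,1} = 0.1358224 + (0.1358224 − 0.1392275)/3 = 0.1346874
R_{3,1} = (4·0.1349547 − 0.1358224) / 3 = 0.1346655
R_{3,2} = 0.1346655 + (0.1346655 − 0.1346874)/15 = 0.1346640
(Column j=1 coincides with Simpson's rule on the same nodes.)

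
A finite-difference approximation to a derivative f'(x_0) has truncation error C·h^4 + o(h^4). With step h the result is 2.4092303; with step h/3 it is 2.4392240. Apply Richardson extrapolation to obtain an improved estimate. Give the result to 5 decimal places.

2.43960

The leading error scales as h^4; refining by a factor of 3 reduces it by 3^4 = 81.
Extrapolated value = (81·A(h/3) − A(h)) / (81 − 1)
= (81·2.4392240 − 2.4092303) / 80
= 195.1679137 / 80 = 2.4395989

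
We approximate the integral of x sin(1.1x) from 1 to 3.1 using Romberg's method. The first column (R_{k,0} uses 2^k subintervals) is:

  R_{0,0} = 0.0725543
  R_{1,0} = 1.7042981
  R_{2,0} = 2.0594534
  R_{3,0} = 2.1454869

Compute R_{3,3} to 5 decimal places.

R_{1,1} = 1.7042981 + (1.7042981 − 0.0725543)/3 = 2.2482127
R_{2,1} = (4·2.0594534 − 1.7042981) / 3 = 2.1778385
R_{3,1} = 2.1454869 + (2.1454869 − 2.0594534)/3 = 2.1741647
R_{2,2} = (16·2.1778385 − 2.2482127) / 15 = 2.1731469
R_{3,2} = (16·2.1741647 − 2.1778385) / 15 = 2.1739198
R_{3,3} = 2.1739198 + (2.1739198 − 2.1731469)/63 = 2.1739321
(Column j=1 coincides with Simpson's rule on the same nodes.)

2.17393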